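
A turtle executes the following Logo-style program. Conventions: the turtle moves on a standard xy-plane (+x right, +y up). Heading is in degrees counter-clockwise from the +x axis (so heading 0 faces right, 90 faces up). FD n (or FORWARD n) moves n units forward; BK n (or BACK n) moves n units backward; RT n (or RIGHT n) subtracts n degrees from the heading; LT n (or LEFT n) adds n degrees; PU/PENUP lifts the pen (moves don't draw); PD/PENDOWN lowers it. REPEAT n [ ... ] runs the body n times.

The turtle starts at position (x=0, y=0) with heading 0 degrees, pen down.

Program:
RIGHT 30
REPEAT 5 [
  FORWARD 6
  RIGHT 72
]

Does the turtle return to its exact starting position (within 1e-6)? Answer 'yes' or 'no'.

Executing turtle program step by step:
Start: pos=(0,0), heading=0, pen down
RT 30: heading 0 -> 330
REPEAT 5 [
  -- iteration 1/5 --
  FD 6: (0,0) -> (5.196,-3) [heading=330, draw]
  RT 72: heading 330 -> 258
  -- iteration 2/5 --
  FD 6: (5.196,-3) -> (3.949,-8.869) [heading=258, draw]
  RT 72: heading 258 -> 186
  -- iteration 3/5 --
  FD 6: (3.949,-8.869) -> (-2.018,-9.496) [heading=186, draw]
  RT 72: heading 186 -> 114
  -- iteration 4/5 --
  FD 6: (-2.018,-9.496) -> (-4.459,-4.015) [heading=114, draw]
  RT 72: heading 114 -> 42
  -- iteration 5/5 --
  FD 6: (-4.459,-4.015) -> (0,0) [heading=42, draw]
  RT 72: heading 42 -> 330
]
Final: pos=(0,0), heading=330, 5 segment(s) drawn

Start position: (0, 0)
Final position: (0, 0)
Distance = 0; < 1e-6 -> CLOSED

Answer: yes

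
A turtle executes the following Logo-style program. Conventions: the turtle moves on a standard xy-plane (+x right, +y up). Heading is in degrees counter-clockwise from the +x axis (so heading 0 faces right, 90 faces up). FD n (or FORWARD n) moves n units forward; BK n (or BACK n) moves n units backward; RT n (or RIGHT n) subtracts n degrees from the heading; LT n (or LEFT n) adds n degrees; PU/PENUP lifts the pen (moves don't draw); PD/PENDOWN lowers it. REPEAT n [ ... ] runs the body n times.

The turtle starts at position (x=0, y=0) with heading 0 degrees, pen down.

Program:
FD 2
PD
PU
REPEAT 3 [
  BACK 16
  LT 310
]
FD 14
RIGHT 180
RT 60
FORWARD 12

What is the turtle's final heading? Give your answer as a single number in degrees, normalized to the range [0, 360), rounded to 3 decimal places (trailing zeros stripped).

Answer: 330

Derivation:
Executing turtle program step by step:
Start: pos=(0,0), heading=0, pen down
FD 2: (0,0) -> (2,0) [heading=0, draw]
PD: pen down
PU: pen up
REPEAT 3 [
  -- iteration 1/3 --
  BK 16: (2,0) -> (-14,0) [heading=0, move]
  LT 310: heading 0 -> 310
  -- iteration 2/3 --
  BK 16: (-14,0) -> (-24.285,12.257) [heading=310, move]
  LT 310: heading 310 -> 260
  -- iteration 3/3 --
  BK 16: (-24.285,12.257) -> (-21.506,28.014) [heading=260, move]
  LT 310: heading 260 -> 210
]
FD 14: (-21.506,28.014) -> (-33.631,21.014) [heading=210, move]
RT 180: heading 210 -> 30
RT 60: heading 30 -> 330
FD 12: (-33.631,21.014) -> (-23.238,15.014) [heading=330, move]
Final: pos=(-23.238,15.014), heading=330, 1 segment(s) drawn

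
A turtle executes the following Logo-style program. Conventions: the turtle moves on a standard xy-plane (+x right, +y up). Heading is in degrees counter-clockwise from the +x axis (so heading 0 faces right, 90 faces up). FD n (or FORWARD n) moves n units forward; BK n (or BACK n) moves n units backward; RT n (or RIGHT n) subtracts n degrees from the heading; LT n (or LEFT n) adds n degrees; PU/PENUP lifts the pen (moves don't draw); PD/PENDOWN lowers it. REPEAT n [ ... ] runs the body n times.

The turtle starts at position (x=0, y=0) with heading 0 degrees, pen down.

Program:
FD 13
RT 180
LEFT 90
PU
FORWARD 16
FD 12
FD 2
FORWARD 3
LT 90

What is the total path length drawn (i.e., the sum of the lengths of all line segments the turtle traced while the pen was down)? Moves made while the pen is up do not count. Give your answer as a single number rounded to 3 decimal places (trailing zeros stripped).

Answer: 13

Derivation:
Executing turtle program step by step:
Start: pos=(0,0), heading=0, pen down
FD 13: (0,0) -> (13,0) [heading=0, draw]
RT 180: heading 0 -> 180
LT 90: heading 180 -> 270
PU: pen up
FD 16: (13,0) -> (13,-16) [heading=270, move]
FD 12: (13,-16) -> (13,-28) [heading=270, move]
FD 2: (13,-28) -> (13,-30) [heading=270, move]
FD 3: (13,-30) -> (13,-33) [heading=270, move]
LT 90: heading 270 -> 0
Final: pos=(13,-33), heading=0, 1 segment(s) drawn

Segment lengths:
  seg 1: (0,0) -> (13,0), length = 13
Total = 13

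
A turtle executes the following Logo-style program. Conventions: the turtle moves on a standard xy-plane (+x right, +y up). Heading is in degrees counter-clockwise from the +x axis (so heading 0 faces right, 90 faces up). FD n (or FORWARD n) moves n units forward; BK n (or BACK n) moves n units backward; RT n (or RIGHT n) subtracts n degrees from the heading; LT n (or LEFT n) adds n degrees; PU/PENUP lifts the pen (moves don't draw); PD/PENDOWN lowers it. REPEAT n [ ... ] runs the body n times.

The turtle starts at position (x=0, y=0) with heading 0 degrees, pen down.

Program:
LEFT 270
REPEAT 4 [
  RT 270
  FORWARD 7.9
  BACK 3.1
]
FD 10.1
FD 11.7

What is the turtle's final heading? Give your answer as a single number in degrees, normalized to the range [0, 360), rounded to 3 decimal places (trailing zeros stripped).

Answer: 270

Derivation:
Executing turtle program step by step:
Start: pos=(0,0), heading=0, pen down
LT 270: heading 0 -> 270
REPEAT 4 [
  -- iteration 1/4 --
  RT 270: heading 270 -> 0
  FD 7.9: (0,0) -> (7.9,0) [heading=0, draw]
  BK 3.1: (7.9,0) -> (4.8,0) [heading=0, draw]
  -- iteration 2/4 --
  RT 270: heading 0 -> 90
  FD 7.9: (4.8,0) -> (4.8,7.9) [heading=90, draw]
  BK 3.1: (4.8,7.9) -> (4.8,4.8) [heading=90, draw]
  -- iteration 3/4 --
  RT 270: heading 90 -> 180
  FD 7.9: (4.8,4.8) -> (-3.1,4.8) [heading=180, draw]
  BK 3.1: (-3.1,4.8) -> (0,4.8) [heading=180, draw]
  -- iteration 4/4 --
  RT 270: heading 180 -> 270
  FD 7.9: (0,4.8) -> (0,-3.1) [heading=270, draw]
  BK 3.1: (0,-3.1) -> (0,0) [heading=270, draw]
]
FD 10.1: (0,0) -> (0,-10.1) [heading=270, draw]
FD 11.7: (0,-10.1) -> (0,-21.8) [heading=270, draw]
Final: pos=(0,-21.8), heading=270, 10 segment(s) drawn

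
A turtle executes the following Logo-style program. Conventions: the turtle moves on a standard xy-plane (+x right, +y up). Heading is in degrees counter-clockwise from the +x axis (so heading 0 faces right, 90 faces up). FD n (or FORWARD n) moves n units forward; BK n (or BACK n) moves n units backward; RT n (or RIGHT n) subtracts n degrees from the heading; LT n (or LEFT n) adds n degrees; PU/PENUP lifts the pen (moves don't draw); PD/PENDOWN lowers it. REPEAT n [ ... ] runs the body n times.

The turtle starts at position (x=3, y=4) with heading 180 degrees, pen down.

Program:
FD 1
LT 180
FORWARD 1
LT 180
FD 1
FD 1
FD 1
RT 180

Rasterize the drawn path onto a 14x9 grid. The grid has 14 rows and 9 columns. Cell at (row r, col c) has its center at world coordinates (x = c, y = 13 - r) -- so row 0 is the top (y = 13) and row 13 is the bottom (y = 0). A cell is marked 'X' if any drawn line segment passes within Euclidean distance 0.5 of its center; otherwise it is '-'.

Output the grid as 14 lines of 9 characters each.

Segment 0: (3,4) -> (2,4)
Segment 1: (2,4) -> (3,4)
Segment 2: (3,4) -> (2,4)
Segment 3: (2,4) -> (1,4)
Segment 4: (1,4) -> (0,4)

Answer: ---------
---------
---------
---------
---------
---------
---------
---------
---------
XXXX-----
---------
---------
---------
---------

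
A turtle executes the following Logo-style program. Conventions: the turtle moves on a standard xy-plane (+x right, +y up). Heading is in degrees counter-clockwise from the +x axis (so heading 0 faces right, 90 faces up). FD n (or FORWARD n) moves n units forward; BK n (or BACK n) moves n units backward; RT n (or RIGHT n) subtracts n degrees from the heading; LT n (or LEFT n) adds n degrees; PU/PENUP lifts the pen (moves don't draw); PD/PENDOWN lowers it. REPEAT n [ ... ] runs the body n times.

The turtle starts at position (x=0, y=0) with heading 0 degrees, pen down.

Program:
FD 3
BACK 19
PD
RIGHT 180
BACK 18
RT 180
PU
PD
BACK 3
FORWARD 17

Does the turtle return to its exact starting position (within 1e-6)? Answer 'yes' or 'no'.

Executing turtle program step by step:
Start: pos=(0,0), heading=0, pen down
FD 3: (0,0) -> (3,0) [heading=0, draw]
BK 19: (3,0) -> (-16,0) [heading=0, draw]
PD: pen down
RT 180: heading 0 -> 180
BK 18: (-16,0) -> (2,0) [heading=180, draw]
RT 180: heading 180 -> 0
PU: pen up
PD: pen down
BK 3: (2,0) -> (-1,0) [heading=0, draw]
FD 17: (-1,0) -> (16,0) [heading=0, draw]
Final: pos=(16,0), heading=0, 5 segment(s) drawn

Start position: (0, 0)
Final position: (16, 0)
Distance = 16; >= 1e-6 -> NOT closed

Answer: no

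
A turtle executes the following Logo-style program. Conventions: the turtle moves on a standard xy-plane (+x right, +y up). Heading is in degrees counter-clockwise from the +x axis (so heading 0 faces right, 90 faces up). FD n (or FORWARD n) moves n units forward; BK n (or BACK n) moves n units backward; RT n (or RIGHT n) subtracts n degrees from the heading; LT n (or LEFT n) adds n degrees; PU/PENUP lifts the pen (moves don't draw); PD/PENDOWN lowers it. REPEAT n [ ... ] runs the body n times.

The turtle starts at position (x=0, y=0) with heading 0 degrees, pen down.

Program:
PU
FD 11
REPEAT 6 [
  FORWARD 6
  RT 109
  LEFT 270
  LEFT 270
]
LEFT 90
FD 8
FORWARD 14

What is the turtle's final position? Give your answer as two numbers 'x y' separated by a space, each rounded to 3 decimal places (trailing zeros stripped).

Answer: -3.476 8.703

Derivation:
Executing turtle program step by step:
Start: pos=(0,0), heading=0, pen down
PU: pen up
FD 11: (0,0) -> (11,0) [heading=0, move]
REPEAT 6 [
  -- iteration 1/6 --
  FD 6: (11,0) -> (17,0) [heading=0, move]
  RT 109: heading 0 -> 251
  LT 270: heading 251 -> 161
  LT 270: heading 161 -> 71
  -- iteration 2/6 --
  FD 6: (17,0) -> (18.953,5.673) [heading=71, move]
  RT 109: heading 71 -> 322
  LT 270: heading 322 -> 232
  LT 270: heading 232 -> 142
  -- iteration 3/6 --
  FD 6: (18.953,5.673) -> (14.225,9.367) [heading=142, move]
  RT 109: heading 142 -> 33
  LT 270: heading 33 -> 303
  LT 270: heading 303 -> 213
  -- iteration 4/6 --
  FD 6: (14.225,9.367) -> (9.193,6.099) [heading=213, move]
  RT 109: heading 213 -> 104
  LT 270: heading 104 -> 14
  LT 270: heading 14 -> 284
  -- iteration 5/6 --
  FD 6: (9.193,6.099) -> (10.645,0.277) [heading=284, move]
  RT 109: heading 284 -> 175
  LT 270: heading 175 -> 85
  LT 270: heading 85 -> 355
  -- iteration 6/6 --
  FD 6: (10.645,0.277) -> (16.622,-0.245) [heading=355, move]
  RT 109: heading 355 -> 246
  LT 270: heading 246 -> 156
  LT 270: heading 156 -> 66
]
LT 90: heading 66 -> 156
FD 8: (16.622,-0.245) -> (9.314,3.008) [heading=156, move]
FD 14: (9.314,3.008) -> (-3.476,8.703) [heading=156, move]
Final: pos=(-3.476,8.703), heading=156, 0 segment(s) drawn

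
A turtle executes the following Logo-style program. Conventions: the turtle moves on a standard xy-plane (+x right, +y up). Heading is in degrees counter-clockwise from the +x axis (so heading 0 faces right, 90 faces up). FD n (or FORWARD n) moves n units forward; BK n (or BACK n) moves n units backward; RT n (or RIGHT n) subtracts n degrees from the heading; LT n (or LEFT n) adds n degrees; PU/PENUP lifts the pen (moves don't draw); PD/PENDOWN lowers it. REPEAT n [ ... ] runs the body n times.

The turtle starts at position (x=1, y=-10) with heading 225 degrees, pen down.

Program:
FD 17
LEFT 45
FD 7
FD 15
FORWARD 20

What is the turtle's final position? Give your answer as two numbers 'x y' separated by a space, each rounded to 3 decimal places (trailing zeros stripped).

Answer: -11.021 -64.021

Derivation:
Executing turtle program step by step:
Start: pos=(1,-10), heading=225, pen down
FD 17: (1,-10) -> (-11.021,-22.021) [heading=225, draw]
LT 45: heading 225 -> 270
FD 7: (-11.021,-22.021) -> (-11.021,-29.021) [heading=270, draw]
FD 15: (-11.021,-29.021) -> (-11.021,-44.021) [heading=270, draw]
FD 20: (-11.021,-44.021) -> (-11.021,-64.021) [heading=270, draw]
Final: pos=(-11.021,-64.021), heading=270, 4 segment(s) drawn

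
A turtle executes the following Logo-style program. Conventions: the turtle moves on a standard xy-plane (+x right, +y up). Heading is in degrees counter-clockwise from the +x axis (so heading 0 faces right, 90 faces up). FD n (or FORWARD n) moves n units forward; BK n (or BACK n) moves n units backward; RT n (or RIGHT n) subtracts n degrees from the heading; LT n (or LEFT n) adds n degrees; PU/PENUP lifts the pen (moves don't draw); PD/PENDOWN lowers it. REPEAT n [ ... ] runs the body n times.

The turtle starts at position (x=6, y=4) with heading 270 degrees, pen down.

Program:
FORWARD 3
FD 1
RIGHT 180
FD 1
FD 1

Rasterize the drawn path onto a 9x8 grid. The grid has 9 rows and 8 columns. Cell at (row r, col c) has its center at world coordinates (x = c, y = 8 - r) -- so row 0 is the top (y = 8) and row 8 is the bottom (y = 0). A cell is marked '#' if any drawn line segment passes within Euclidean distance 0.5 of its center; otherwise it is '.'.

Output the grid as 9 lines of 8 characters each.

Segment 0: (6,4) -> (6,1)
Segment 1: (6,1) -> (6,0)
Segment 2: (6,0) -> (6,1)
Segment 3: (6,1) -> (6,2)

Answer: ........
........
........
........
......#.
......#.
......#.
......#.
......#.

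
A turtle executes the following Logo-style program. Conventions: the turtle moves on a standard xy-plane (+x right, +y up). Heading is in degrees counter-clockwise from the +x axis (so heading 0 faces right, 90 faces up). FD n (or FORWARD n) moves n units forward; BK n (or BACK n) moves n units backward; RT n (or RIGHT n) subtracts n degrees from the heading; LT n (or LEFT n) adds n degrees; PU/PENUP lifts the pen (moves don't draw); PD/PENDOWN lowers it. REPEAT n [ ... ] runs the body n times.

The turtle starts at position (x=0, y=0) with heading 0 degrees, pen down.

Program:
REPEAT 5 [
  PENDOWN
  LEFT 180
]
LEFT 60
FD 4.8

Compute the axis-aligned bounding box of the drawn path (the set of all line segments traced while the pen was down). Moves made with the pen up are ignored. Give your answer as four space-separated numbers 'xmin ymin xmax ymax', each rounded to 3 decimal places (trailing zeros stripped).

Answer: -2.4 -4.157 0 0

Derivation:
Executing turtle program step by step:
Start: pos=(0,0), heading=0, pen down
REPEAT 5 [
  -- iteration 1/5 --
  PD: pen down
  LT 180: heading 0 -> 180
  -- iteration 2/5 --
  PD: pen down
  LT 180: heading 180 -> 0
  -- iteration 3/5 --
  PD: pen down
  LT 180: heading 0 -> 180
  -- iteration 4/5 --
  PD: pen down
  LT 180: heading 180 -> 0
  -- iteration 5/5 --
  PD: pen down
  LT 180: heading 0 -> 180
]
LT 60: heading 180 -> 240
FD 4.8: (0,0) -> (-2.4,-4.157) [heading=240, draw]
Final: pos=(-2.4,-4.157), heading=240, 1 segment(s) drawn

Segment endpoints: x in {-2.4, 0}, y in {-4.157, 0}
xmin=-2.4, ymin=-4.157, xmax=0, ymax=0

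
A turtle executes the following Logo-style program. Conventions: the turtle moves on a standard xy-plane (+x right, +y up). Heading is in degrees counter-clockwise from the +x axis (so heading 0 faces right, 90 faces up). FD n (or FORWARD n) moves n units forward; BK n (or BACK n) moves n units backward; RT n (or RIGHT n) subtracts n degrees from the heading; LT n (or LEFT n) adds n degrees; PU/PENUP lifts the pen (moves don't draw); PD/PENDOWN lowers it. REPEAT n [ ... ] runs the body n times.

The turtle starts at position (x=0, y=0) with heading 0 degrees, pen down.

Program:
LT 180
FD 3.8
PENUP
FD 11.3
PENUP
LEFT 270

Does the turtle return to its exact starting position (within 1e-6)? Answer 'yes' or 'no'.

Answer: no

Derivation:
Executing turtle program step by step:
Start: pos=(0,0), heading=0, pen down
LT 180: heading 0 -> 180
FD 3.8: (0,0) -> (-3.8,0) [heading=180, draw]
PU: pen up
FD 11.3: (-3.8,0) -> (-15.1,0) [heading=180, move]
PU: pen up
LT 270: heading 180 -> 90
Final: pos=(-15.1,0), heading=90, 1 segment(s) drawn

Start position: (0, 0)
Final position: (-15.1, 0)
Distance = 15.1; >= 1e-6 -> NOT closed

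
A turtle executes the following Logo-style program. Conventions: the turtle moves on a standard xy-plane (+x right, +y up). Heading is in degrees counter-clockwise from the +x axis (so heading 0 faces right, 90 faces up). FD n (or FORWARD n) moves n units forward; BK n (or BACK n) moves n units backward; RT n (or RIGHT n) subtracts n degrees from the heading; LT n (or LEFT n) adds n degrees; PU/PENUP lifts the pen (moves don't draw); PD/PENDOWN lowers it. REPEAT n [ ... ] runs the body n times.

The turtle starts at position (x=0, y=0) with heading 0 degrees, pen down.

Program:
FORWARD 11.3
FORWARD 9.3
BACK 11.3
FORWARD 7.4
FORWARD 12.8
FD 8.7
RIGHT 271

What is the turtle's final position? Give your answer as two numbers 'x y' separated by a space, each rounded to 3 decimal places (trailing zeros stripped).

Answer: 38.2 0

Derivation:
Executing turtle program step by step:
Start: pos=(0,0), heading=0, pen down
FD 11.3: (0,0) -> (11.3,0) [heading=0, draw]
FD 9.3: (11.3,0) -> (20.6,0) [heading=0, draw]
BK 11.3: (20.6,0) -> (9.3,0) [heading=0, draw]
FD 7.4: (9.3,0) -> (16.7,0) [heading=0, draw]
FD 12.8: (16.7,0) -> (29.5,0) [heading=0, draw]
FD 8.7: (29.5,0) -> (38.2,0) [heading=0, draw]
RT 271: heading 0 -> 89
Final: pos=(38.2,0), heading=89, 6 segment(s) drawn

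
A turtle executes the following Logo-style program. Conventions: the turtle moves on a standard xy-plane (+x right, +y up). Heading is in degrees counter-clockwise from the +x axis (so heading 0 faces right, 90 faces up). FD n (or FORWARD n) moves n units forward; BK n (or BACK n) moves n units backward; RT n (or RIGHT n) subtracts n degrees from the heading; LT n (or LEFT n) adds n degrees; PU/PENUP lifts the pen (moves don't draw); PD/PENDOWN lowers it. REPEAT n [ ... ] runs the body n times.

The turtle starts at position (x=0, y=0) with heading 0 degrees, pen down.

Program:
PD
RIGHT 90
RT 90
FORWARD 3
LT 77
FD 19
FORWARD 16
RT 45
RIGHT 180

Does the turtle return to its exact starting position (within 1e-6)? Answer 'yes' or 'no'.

Answer: no

Derivation:
Executing turtle program step by step:
Start: pos=(0,0), heading=0, pen down
PD: pen down
RT 90: heading 0 -> 270
RT 90: heading 270 -> 180
FD 3: (0,0) -> (-3,0) [heading=180, draw]
LT 77: heading 180 -> 257
FD 19: (-3,0) -> (-7.274,-18.513) [heading=257, draw]
FD 16: (-7.274,-18.513) -> (-10.873,-34.103) [heading=257, draw]
RT 45: heading 257 -> 212
RT 180: heading 212 -> 32
Final: pos=(-10.873,-34.103), heading=32, 3 segment(s) drawn

Start position: (0, 0)
Final position: (-10.873, -34.103)
Distance = 35.794; >= 1e-6 -> NOT closed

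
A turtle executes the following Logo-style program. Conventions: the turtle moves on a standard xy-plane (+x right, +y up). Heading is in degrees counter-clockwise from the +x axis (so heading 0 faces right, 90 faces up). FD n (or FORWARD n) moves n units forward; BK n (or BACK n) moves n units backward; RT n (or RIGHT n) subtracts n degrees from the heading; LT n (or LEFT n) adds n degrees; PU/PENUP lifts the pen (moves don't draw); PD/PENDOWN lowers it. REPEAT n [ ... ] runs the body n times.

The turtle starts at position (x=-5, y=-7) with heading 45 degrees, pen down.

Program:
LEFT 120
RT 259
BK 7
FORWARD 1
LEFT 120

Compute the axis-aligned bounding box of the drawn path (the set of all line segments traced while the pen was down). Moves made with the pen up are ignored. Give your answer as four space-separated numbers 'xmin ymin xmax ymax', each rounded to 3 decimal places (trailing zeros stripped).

Answer: -5 -7 -4.512 -0.017

Derivation:
Executing turtle program step by step:
Start: pos=(-5,-7), heading=45, pen down
LT 120: heading 45 -> 165
RT 259: heading 165 -> 266
BK 7: (-5,-7) -> (-4.512,-0.017) [heading=266, draw]
FD 1: (-4.512,-0.017) -> (-4.581,-1.015) [heading=266, draw]
LT 120: heading 266 -> 26
Final: pos=(-4.581,-1.015), heading=26, 2 segment(s) drawn

Segment endpoints: x in {-5, -4.581, -4.512}, y in {-7, -1.015, -0.017}
xmin=-5, ymin=-7, xmax=-4.512, ymax=-0.017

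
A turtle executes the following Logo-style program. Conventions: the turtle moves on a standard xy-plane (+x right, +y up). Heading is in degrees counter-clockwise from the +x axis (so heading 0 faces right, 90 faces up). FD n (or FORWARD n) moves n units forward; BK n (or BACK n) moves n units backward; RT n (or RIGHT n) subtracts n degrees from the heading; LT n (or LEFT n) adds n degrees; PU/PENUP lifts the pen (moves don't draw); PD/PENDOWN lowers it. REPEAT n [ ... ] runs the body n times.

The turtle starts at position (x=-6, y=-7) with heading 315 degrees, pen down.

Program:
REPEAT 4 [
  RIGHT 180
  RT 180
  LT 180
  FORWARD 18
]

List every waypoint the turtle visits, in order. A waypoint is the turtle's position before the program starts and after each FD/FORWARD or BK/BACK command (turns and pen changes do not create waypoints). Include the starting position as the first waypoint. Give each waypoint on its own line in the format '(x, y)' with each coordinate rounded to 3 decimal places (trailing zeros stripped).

Answer: (-6, -7)
(-18.728, 5.728)
(-6, -7)
(-18.728, 5.728)
(-6, -7)

Derivation:
Executing turtle program step by step:
Start: pos=(-6,-7), heading=315, pen down
REPEAT 4 [
  -- iteration 1/4 --
  RT 180: heading 315 -> 135
  RT 180: heading 135 -> 315
  LT 180: heading 315 -> 135
  FD 18: (-6,-7) -> (-18.728,5.728) [heading=135, draw]
  -- iteration 2/4 --
  RT 180: heading 135 -> 315
  RT 180: heading 315 -> 135
  LT 180: heading 135 -> 315
  FD 18: (-18.728,5.728) -> (-6,-7) [heading=315, draw]
  -- iteration 3/4 --
  RT 180: heading 315 -> 135
  RT 180: heading 135 -> 315
  LT 180: heading 315 -> 135
  FD 18: (-6,-7) -> (-18.728,5.728) [heading=135, draw]
  -- iteration 4/4 --
  RT 180: heading 135 -> 315
  RT 180: heading 315 -> 135
  LT 180: heading 135 -> 315
  FD 18: (-18.728,5.728) -> (-6,-7) [heading=315, draw]
]
Final: pos=(-6,-7), heading=315, 4 segment(s) drawn
Waypoints (5 total):
(-6, -7)
(-18.728, 5.728)
(-6, -7)
(-18.728, 5.728)
(-6, -7)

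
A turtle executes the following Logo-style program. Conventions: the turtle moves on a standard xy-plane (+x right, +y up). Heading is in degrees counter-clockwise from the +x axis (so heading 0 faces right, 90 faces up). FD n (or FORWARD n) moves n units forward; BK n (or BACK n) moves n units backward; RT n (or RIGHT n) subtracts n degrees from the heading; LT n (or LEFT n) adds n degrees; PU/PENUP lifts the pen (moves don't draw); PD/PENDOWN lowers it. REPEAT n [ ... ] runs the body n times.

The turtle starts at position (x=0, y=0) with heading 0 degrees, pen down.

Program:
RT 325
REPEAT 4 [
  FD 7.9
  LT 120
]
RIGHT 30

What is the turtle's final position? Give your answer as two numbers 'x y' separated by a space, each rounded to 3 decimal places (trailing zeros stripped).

Answer: 6.471 4.531

Derivation:
Executing turtle program step by step:
Start: pos=(0,0), heading=0, pen down
RT 325: heading 0 -> 35
REPEAT 4 [
  -- iteration 1/4 --
  FD 7.9: (0,0) -> (6.471,4.531) [heading=35, draw]
  LT 120: heading 35 -> 155
  -- iteration 2/4 --
  FD 7.9: (6.471,4.531) -> (-0.689,7.87) [heading=155, draw]
  LT 120: heading 155 -> 275
  -- iteration 3/4 --
  FD 7.9: (-0.689,7.87) -> (0,0) [heading=275, draw]
  LT 120: heading 275 -> 35
  -- iteration 4/4 --
  FD 7.9: (0,0) -> (6.471,4.531) [heading=35, draw]
  LT 120: heading 35 -> 155
]
RT 30: heading 155 -> 125
Final: pos=(6.471,4.531), heading=125, 4 segment(s) drawn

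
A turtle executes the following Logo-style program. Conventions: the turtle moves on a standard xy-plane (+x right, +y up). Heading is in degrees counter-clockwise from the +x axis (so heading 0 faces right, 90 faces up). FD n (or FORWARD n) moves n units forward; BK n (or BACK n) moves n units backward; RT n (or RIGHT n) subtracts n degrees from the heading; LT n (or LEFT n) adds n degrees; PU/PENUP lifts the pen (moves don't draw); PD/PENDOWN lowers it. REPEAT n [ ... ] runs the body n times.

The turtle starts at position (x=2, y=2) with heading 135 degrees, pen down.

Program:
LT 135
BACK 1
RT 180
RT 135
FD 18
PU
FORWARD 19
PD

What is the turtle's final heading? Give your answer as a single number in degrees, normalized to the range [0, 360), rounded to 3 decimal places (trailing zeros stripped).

Answer: 315

Derivation:
Executing turtle program step by step:
Start: pos=(2,2), heading=135, pen down
LT 135: heading 135 -> 270
BK 1: (2,2) -> (2,3) [heading=270, draw]
RT 180: heading 270 -> 90
RT 135: heading 90 -> 315
FD 18: (2,3) -> (14.728,-9.728) [heading=315, draw]
PU: pen up
FD 19: (14.728,-9.728) -> (28.163,-23.163) [heading=315, move]
PD: pen down
Final: pos=(28.163,-23.163), heading=315, 2 segment(s) drawn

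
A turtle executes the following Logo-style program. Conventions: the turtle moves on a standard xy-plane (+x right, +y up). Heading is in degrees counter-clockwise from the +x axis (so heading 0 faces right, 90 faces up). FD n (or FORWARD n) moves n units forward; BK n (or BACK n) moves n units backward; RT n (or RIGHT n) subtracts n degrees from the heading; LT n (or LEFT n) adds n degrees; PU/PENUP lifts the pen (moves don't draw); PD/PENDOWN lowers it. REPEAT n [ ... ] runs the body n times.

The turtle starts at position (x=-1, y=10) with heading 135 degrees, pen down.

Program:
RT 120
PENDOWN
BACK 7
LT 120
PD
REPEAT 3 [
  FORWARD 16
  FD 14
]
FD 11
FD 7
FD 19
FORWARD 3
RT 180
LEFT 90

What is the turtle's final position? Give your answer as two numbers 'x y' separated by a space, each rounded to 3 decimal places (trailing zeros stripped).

Answer: -99.685 100.112

Derivation:
Executing turtle program step by step:
Start: pos=(-1,10), heading=135, pen down
RT 120: heading 135 -> 15
PD: pen down
BK 7: (-1,10) -> (-7.761,8.188) [heading=15, draw]
LT 120: heading 15 -> 135
PD: pen down
REPEAT 3 [
  -- iteration 1/3 --
  FD 16: (-7.761,8.188) -> (-19.075,19.502) [heading=135, draw]
  FD 14: (-19.075,19.502) -> (-28.975,29.401) [heading=135, draw]
  -- iteration 2/3 --
  FD 16: (-28.975,29.401) -> (-40.288,40.715) [heading=135, draw]
  FD 14: (-40.288,40.715) -> (-50.188,50.615) [heading=135, draw]
  -- iteration 3/3 --
  FD 16: (-50.188,50.615) -> (-61.502,61.928) [heading=135, draw]
  FD 14: (-61.502,61.928) -> (-71.401,71.828) [heading=135, draw]
]
FD 11: (-71.401,71.828) -> (-79.179,79.606) [heading=135, draw]
FD 7: (-79.179,79.606) -> (-84.129,84.556) [heading=135, draw]
FD 19: (-84.129,84.556) -> (-97.564,97.991) [heading=135, draw]
FD 3: (-97.564,97.991) -> (-99.685,100.112) [heading=135, draw]
RT 180: heading 135 -> 315
LT 90: heading 315 -> 45
Final: pos=(-99.685,100.112), heading=45, 11 segment(s) drawn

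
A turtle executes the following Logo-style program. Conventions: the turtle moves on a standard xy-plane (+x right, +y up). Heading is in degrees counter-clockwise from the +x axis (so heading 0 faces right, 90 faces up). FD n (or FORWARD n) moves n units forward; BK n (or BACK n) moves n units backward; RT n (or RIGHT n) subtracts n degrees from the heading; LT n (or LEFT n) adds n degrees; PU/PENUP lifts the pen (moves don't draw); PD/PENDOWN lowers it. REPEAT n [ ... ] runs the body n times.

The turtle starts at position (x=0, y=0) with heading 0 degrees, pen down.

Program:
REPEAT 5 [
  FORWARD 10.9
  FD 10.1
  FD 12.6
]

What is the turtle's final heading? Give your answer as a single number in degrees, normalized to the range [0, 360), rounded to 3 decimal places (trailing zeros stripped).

Executing turtle program step by step:
Start: pos=(0,0), heading=0, pen down
REPEAT 5 [
  -- iteration 1/5 --
  FD 10.9: (0,0) -> (10.9,0) [heading=0, draw]
  FD 10.1: (10.9,0) -> (21,0) [heading=0, draw]
  FD 12.6: (21,0) -> (33.6,0) [heading=0, draw]
  -- iteration 2/5 --
  FD 10.9: (33.6,0) -> (44.5,0) [heading=0, draw]
  FD 10.1: (44.5,0) -> (54.6,0) [heading=0, draw]
  FD 12.6: (54.6,0) -> (67.2,0) [heading=0, draw]
  -- iteration 3/5 --
  FD 10.9: (67.2,0) -> (78.1,0) [heading=0, draw]
  FD 10.1: (78.1,0) -> (88.2,0) [heading=0, draw]
  FD 12.6: (88.2,0) -> (100.8,0) [heading=0, draw]
  -- iteration 4/5 --
  FD 10.9: (100.8,0) -> (111.7,0) [heading=0, draw]
  FD 10.1: (111.7,0) -> (121.8,0) [heading=0, draw]
  FD 12.6: (121.8,0) -> (134.4,0) [heading=0, draw]
  -- iteration 5/5 --
  FD 10.9: (134.4,0) -> (145.3,0) [heading=0, draw]
  FD 10.1: (145.3,0) -> (155.4,0) [heading=0, draw]
  FD 12.6: (155.4,0) -> (168,0) [heading=0, draw]
]
Final: pos=(168,0), heading=0, 15 segment(s) drawn

Answer: 0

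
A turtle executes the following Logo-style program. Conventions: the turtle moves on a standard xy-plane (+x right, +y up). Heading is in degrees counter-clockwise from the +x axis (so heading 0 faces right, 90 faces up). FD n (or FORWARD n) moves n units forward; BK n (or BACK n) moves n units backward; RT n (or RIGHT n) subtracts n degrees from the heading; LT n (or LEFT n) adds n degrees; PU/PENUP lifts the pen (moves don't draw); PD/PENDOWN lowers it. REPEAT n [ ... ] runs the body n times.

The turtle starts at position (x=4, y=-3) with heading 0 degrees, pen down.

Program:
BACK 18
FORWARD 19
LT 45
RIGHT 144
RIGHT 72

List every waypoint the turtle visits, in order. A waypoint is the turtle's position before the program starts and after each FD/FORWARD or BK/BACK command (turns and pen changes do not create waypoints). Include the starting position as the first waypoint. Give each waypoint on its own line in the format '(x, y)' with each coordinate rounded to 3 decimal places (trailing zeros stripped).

Executing turtle program step by step:
Start: pos=(4,-3), heading=0, pen down
BK 18: (4,-3) -> (-14,-3) [heading=0, draw]
FD 19: (-14,-3) -> (5,-3) [heading=0, draw]
LT 45: heading 0 -> 45
RT 144: heading 45 -> 261
RT 72: heading 261 -> 189
Final: pos=(5,-3), heading=189, 2 segment(s) drawn
Waypoints (3 total):
(4, -3)
(-14, -3)
(5, -3)

Answer: (4, -3)
(-14, -3)
(5, -3)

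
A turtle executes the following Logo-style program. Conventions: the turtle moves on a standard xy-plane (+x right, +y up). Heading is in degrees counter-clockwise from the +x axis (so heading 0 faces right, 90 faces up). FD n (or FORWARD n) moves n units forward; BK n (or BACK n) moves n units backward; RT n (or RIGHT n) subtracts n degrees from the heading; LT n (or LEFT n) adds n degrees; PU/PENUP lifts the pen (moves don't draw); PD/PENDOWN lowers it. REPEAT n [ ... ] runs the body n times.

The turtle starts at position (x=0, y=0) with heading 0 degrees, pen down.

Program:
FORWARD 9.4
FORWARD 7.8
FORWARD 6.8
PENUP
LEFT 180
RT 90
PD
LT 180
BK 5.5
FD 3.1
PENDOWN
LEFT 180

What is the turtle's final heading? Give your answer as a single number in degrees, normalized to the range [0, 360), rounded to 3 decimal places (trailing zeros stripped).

Answer: 90

Derivation:
Executing turtle program step by step:
Start: pos=(0,0), heading=0, pen down
FD 9.4: (0,0) -> (9.4,0) [heading=0, draw]
FD 7.8: (9.4,0) -> (17.2,0) [heading=0, draw]
FD 6.8: (17.2,0) -> (24,0) [heading=0, draw]
PU: pen up
LT 180: heading 0 -> 180
RT 90: heading 180 -> 90
PD: pen down
LT 180: heading 90 -> 270
BK 5.5: (24,0) -> (24,5.5) [heading=270, draw]
FD 3.1: (24,5.5) -> (24,2.4) [heading=270, draw]
PD: pen down
LT 180: heading 270 -> 90
Final: pos=(24,2.4), heading=90, 5 segment(s) drawn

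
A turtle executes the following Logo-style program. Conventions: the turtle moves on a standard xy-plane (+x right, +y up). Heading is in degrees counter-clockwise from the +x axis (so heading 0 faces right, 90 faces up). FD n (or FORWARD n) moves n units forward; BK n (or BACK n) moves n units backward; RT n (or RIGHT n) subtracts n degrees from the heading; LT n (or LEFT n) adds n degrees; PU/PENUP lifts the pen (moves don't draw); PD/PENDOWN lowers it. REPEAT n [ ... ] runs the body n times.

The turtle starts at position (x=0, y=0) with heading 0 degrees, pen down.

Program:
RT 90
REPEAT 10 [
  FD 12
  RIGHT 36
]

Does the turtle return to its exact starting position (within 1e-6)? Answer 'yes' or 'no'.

Answer: yes

Derivation:
Executing turtle program step by step:
Start: pos=(0,0), heading=0, pen down
RT 90: heading 0 -> 270
REPEAT 10 [
  -- iteration 1/10 --
  FD 12: (0,0) -> (0,-12) [heading=270, draw]
  RT 36: heading 270 -> 234
  -- iteration 2/10 --
  FD 12: (0,-12) -> (-7.053,-21.708) [heading=234, draw]
  RT 36: heading 234 -> 198
  -- iteration 3/10 --
  FD 12: (-7.053,-21.708) -> (-18.466,-25.416) [heading=198, draw]
  RT 36: heading 198 -> 162
  -- iteration 4/10 --
  FD 12: (-18.466,-25.416) -> (-29.879,-21.708) [heading=162, draw]
  RT 36: heading 162 -> 126
  -- iteration 5/10 --
  FD 12: (-29.879,-21.708) -> (-36.932,-12) [heading=126, draw]
  RT 36: heading 126 -> 90
  -- iteration 6/10 --
  FD 12: (-36.932,-12) -> (-36.932,0) [heading=90, draw]
  RT 36: heading 90 -> 54
  -- iteration 7/10 --
  FD 12: (-36.932,0) -> (-29.879,9.708) [heading=54, draw]
  RT 36: heading 54 -> 18
  -- iteration 8/10 --
  FD 12: (-29.879,9.708) -> (-18.466,13.416) [heading=18, draw]
  RT 36: heading 18 -> 342
  -- iteration 9/10 --
  FD 12: (-18.466,13.416) -> (-7.053,9.708) [heading=342, draw]
  RT 36: heading 342 -> 306
  -- iteration 10/10 --
  FD 12: (-7.053,9.708) -> (0,0) [heading=306, draw]
  RT 36: heading 306 -> 270
]
Final: pos=(0,0), heading=270, 10 segment(s) drawn

Start position: (0, 0)
Final position: (0, 0)
Distance = 0; < 1e-6 -> CLOSED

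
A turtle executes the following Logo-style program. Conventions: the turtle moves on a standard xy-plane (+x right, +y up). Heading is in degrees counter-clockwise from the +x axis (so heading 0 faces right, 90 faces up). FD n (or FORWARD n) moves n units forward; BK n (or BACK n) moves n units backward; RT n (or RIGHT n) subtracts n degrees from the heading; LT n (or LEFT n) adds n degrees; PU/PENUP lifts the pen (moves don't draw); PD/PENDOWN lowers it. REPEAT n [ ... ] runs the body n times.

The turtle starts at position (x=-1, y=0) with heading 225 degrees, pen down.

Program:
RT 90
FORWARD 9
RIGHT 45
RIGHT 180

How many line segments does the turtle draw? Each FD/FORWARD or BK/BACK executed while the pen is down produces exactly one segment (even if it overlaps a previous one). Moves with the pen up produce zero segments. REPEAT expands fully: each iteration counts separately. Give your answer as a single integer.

Executing turtle program step by step:
Start: pos=(-1,0), heading=225, pen down
RT 90: heading 225 -> 135
FD 9: (-1,0) -> (-7.364,6.364) [heading=135, draw]
RT 45: heading 135 -> 90
RT 180: heading 90 -> 270
Final: pos=(-7.364,6.364), heading=270, 1 segment(s) drawn
Segments drawn: 1

Answer: 1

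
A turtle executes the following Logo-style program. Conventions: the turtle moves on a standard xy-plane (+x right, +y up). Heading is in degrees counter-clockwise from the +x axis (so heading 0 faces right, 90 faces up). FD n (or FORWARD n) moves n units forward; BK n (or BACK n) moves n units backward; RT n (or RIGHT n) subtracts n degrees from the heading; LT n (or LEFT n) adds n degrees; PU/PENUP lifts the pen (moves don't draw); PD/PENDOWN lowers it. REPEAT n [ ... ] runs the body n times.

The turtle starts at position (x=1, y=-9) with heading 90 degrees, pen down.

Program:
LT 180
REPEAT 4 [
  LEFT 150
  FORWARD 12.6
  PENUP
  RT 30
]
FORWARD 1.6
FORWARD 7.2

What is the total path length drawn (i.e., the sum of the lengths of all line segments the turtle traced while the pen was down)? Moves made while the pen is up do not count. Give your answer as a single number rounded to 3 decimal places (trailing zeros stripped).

Executing turtle program step by step:
Start: pos=(1,-9), heading=90, pen down
LT 180: heading 90 -> 270
REPEAT 4 [
  -- iteration 1/4 --
  LT 150: heading 270 -> 60
  FD 12.6: (1,-9) -> (7.3,1.912) [heading=60, draw]
  PU: pen up
  RT 30: heading 60 -> 30
  -- iteration 2/4 --
  LT 150: heading 30 -> 180
  FD 12.6: (7.3,1.912) -> (-5.3,1.912) [heading=180, move]
  PU: pen up
  RT 30: heading 180 -> 150
  -- iteration 3/4 --
  LT 150: heading 150 -> 300
  FD 12.6: (-5.3,1.912) -> (1,-9) [heading=300, move]
  PU: pen up
  RT 30: heading 300 -> 270
  -- iteration 4/4 --
  LT 150: heading 270 -> 60
  FD 12.6: (1,-9) -> (7.3,1.912) [heading=60, move]
  PU: pen up
  RT 30: heading 60 -> 30
]
FD 1.6: (7.3,1.912) -> (8.686,2.712) [heading=30, move]
FD 7.2: (8.686,2.712) -> (14.921,6.312) [heading=30, move]
Final: pos=(14.921,6.312), heading=30, 1 segment(s) drawn

Segment lengths:
  seg 1: (1,-9) -> (7.3,1.912), length = 12.6
Total = 12.6

Answer: 12.6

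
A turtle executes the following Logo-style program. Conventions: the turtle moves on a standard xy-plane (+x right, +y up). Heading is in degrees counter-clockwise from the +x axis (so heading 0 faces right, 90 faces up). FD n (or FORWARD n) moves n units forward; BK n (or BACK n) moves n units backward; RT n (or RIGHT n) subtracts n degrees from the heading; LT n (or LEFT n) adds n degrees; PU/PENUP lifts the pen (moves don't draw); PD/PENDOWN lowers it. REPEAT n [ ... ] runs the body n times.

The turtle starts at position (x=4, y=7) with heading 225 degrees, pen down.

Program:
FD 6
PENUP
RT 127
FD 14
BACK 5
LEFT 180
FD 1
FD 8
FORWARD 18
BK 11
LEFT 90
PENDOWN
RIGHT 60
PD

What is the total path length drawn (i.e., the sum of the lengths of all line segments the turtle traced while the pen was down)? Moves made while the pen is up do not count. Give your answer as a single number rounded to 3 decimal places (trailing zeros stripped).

Executing turtle program step by step:
Start: pos=(4,7), heading=225, pen down
FD 6: (4,7) -> (-0.243,2.757) [heading=225, draw]
PU: pen up
RT 127: heading 225 -> 98
FD 14: (-0.243,2.757) -> (-2.191,16.621) [heading=98, move]
BK 5: (-2.191,16.621) -> (-1.495,11.67) [heading=98, move]
LT 180: heading 98 -> 278
FD 1: (-1.495,11.67) -> (-1.356,10.68) [heading=278, move]
FD 8: (-1.356,10.68) -> (-0.243,2.757) [heading=278, move]
FD 18: (-0.243,2.757) -> (2.262,-15.067) [heading=278, move]
BK 11: (2.262,-15.067) -> (0.732,-4.175) [heading=278, move]
LT 90: heading 278 -> 8
PD: pen down
RT 60: heading 8 -> 308
PD: pen down
Final: pos=(0.732,-4.175), heading=308, 1 segment(s) drawn

Segment lengths:
  seg 1: (4,7) -> (-0.243,2.757), length = 6
Total = 6

Answer: 6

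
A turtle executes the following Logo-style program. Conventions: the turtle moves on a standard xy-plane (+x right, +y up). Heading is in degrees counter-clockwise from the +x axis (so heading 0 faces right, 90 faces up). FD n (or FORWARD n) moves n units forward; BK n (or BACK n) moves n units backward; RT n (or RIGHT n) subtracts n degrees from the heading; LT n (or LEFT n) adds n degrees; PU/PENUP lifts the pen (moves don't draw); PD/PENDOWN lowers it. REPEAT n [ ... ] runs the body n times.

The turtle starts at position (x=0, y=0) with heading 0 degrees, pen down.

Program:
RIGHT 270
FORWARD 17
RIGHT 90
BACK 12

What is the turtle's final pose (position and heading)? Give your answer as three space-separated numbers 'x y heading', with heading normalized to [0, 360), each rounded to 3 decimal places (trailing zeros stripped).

Executing turtle program step by step:
Start: pos=(0,0), heading=0, pen down
RT 270: heading 0 -> 90
FD 17: (0,0) -> (0,17) [heading=90, draw]
RT 90: heading 90 -> 0
BK 12: (0,17) -> (-12,17) [heading=0, draw]
Final: pos=(-12,17), heading=0, 2 segment(s) drawn

Answer: -12 17 0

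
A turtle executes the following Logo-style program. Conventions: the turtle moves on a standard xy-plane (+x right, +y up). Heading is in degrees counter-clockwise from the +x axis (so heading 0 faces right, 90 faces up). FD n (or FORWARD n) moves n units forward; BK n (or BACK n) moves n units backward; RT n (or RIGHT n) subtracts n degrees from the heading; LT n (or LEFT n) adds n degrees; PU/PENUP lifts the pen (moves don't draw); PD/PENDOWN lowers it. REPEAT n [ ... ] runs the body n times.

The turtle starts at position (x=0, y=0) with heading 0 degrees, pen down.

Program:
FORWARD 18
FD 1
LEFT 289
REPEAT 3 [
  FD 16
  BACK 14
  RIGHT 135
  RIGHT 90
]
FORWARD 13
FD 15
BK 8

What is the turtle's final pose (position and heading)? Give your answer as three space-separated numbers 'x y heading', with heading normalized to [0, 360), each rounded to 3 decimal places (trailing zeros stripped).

Answer: 36.613 -9.512 334

Derivation:
Executing turtle program step by step:
Start: pos=(0,0), heading=0, pen down
FD 18: (0,0) -> (18,0) [heading=0, draw]
FD 1: (18,0) -> (19,0) [heading=0, draw]
LT 289: heading 0 -> 289
REPEAT 3 [
  -- iteration 1/3 --
  FD 16: (19,0) -> (24.209,-15.128) [heading=289, draw]
  BK 14: (24.209,-15.128) -> (19.651,-1.891) [heading=289, draw]
  RT 135: heading 289 -> 154
  RT 90: heading 154 -> 64
  -- iteration 2/3 --
  FD 16: (19.651,-1.891) -> (26.665,12.49) [heading=64, draw]
  BK 14: (26.665,12.49) -> (20.528,-0.093) [heading=64, draw]
  RT 135: heading 64 -> 289
  RT 90: heading 289 -> 199
  -- iteration 3/3 --
  FD 16: (20.528,-0.093) -> (5.4,-5.303) [heading=199, draw]
  BK 14: (5.4,-5.303) -> (18.637,-0.745) [heading=199, draw]
  RT 135: heading 199 -> 64
  RT 90: heading 64 -> 334
]
FD 13: (18.637,-0.745) -> (30.321,-6.443) [heading=334, draw]
FD 15: (30.321,-6.443) -> (43.803,-13.019) [heading=334, draw]
BK 8: (43.803,-13.019) -> (36.613,-9.512) [heading=334, draw]
Final: pos=(36.613,-9.512), heading=334, 11 segment(s) drawn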